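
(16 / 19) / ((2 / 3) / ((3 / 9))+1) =16 / 57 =0.28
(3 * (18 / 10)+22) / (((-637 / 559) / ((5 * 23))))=-135493 / 49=-2765.16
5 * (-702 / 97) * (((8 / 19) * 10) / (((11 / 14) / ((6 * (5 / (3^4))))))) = -1456000 / 20273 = -71.82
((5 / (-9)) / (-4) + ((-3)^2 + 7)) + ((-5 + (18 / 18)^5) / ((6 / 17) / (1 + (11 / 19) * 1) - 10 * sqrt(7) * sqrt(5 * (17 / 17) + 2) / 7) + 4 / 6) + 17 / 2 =256427 / 9972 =25.71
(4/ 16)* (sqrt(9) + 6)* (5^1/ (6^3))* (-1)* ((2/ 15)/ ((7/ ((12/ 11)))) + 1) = -131/ 2464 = -0.05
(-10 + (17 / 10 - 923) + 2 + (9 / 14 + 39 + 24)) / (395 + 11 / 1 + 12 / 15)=-15149 / 7119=-2.13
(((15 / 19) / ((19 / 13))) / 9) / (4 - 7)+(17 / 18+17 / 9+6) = 57269 / 6498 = 8.81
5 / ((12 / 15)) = 25 / 4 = 6.25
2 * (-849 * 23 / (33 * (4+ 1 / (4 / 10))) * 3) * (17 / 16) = -331959 / 572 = -580.35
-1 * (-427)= 427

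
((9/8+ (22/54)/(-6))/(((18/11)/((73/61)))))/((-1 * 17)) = -550055/12095568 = -0.05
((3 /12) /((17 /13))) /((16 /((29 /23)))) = 377 /25024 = 0.02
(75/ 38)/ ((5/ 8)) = 60/ 19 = 3.16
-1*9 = -9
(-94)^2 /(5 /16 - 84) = -141376 /1339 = -105.58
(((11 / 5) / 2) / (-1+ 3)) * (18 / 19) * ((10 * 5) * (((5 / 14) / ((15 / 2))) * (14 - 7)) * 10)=1650 / 19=86.84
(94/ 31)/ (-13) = -94/ 403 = -0.23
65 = 65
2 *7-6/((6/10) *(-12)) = 89/6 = 14.83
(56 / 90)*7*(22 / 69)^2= 0.44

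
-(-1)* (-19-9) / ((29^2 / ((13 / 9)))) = -364 / 7569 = -0.05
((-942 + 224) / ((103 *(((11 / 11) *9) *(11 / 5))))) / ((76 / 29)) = -52055 / 387486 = -0.13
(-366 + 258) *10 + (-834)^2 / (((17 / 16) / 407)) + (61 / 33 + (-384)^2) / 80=11957810427533 / 44880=266439626.28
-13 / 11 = -1.18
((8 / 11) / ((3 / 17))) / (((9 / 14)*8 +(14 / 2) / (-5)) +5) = 140 / 297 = 0.47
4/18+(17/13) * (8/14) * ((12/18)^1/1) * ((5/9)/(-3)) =958/7371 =0.13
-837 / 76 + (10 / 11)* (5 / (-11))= -105077 / 9196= -11.43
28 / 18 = 14 / 9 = 1.56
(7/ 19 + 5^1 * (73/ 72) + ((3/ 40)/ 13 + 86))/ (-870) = -508198/ 4835025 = -0.11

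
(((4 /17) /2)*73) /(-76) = -73 /646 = -0.11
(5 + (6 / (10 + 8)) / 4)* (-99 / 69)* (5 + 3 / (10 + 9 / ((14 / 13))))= -890417 / 23644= -37.66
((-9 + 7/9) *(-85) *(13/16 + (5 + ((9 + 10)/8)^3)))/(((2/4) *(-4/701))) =-21682683575/4608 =-4705443.48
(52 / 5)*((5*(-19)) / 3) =-988 / 3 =-329.33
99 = 99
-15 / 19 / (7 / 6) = -90 / 133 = -0.68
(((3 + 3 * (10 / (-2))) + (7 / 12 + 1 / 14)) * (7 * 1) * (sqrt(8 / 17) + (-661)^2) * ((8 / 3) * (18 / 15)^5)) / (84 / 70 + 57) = -239838170688 / 60625 - 1097856 * sqrt(34) / 1030625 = -3956099.75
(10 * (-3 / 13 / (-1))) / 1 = 30 / 13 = 2.31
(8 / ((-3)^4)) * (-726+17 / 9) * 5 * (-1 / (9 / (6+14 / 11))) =20854400 / 72171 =288.96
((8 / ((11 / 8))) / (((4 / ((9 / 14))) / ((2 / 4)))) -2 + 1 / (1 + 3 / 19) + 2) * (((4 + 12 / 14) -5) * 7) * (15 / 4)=-3075 / 616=-4.99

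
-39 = -39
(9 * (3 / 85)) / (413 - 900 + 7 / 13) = -117 / 179180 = -0.00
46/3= 15.33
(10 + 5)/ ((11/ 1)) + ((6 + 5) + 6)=202/ 11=18.36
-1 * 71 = -71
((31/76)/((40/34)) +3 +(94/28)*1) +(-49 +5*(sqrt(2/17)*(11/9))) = -450031/10640 +55*sqrt(34)/153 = -40.20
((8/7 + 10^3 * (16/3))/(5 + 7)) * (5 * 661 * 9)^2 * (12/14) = 337125568573.47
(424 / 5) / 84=106 / 105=1.01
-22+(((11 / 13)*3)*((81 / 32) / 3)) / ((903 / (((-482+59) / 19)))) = -52465919 / 2379104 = -22.05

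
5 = 5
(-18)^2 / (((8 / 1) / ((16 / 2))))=324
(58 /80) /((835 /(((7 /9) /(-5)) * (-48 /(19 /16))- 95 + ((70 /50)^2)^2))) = -43841011 /594937500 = -0.07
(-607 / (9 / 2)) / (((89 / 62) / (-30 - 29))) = 4440812 / 801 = 5544.08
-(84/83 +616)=-51212/83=-617.01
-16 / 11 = -1.45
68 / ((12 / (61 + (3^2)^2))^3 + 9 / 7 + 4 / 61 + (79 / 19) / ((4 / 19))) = 41569215184 / 12899839279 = 3.22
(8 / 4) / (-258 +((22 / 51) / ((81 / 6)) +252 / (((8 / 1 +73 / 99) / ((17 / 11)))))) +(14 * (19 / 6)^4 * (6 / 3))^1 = 115934995354103 / 41176417716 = 2815.57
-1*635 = -635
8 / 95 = 0.08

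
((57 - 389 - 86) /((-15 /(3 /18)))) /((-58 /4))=-418 /1305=-0.32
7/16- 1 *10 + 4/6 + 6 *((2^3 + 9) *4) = 19157/48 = 399.10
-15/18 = -0.83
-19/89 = -0.21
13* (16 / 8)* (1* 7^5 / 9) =436982 / 9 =48553.56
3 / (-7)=-3 / 7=-0.43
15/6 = 5/2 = 2.50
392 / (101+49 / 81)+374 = 1554886 / 4115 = 377.86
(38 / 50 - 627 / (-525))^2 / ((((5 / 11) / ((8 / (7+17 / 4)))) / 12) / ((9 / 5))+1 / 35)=65.66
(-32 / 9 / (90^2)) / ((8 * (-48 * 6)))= 1 / 5248800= 0.00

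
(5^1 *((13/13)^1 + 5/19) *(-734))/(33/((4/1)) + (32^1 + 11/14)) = -822080/7277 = -112.97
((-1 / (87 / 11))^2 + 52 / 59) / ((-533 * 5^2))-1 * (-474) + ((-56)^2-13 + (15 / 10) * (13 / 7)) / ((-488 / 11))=16405669401832411 / 40654216184400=403.54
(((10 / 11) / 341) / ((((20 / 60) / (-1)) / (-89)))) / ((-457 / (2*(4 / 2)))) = -0.01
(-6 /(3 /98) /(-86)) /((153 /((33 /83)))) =1078 /182019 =0.01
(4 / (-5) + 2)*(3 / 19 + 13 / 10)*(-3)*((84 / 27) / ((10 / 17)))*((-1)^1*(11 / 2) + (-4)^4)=-16514463 / 2375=-6953.46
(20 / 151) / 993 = 20 / 149943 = 0.00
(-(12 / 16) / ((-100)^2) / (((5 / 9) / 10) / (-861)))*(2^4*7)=162729 / 1250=130.18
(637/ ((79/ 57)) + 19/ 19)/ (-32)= -9097/ 632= -14.39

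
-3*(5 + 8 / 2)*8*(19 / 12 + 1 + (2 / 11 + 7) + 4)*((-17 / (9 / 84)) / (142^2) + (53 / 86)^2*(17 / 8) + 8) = -42918497226489 / 1640462384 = -26162.44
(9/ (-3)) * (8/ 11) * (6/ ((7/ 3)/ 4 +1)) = -1728/ 209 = -8.27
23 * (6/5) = 138/5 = 27.60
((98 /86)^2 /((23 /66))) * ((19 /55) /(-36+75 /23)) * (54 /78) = -821142 /30166435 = -0.03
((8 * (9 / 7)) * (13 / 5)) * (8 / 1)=7488 / 35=213.94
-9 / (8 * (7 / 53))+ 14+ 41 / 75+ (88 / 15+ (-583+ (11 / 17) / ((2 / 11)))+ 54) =-36667163 / 71400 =-513.55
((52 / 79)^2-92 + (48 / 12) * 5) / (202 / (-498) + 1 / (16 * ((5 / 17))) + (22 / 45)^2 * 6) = -400375267200 / 6942419749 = -57.67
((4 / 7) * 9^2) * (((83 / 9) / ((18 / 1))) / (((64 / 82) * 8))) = 3.80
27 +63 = 90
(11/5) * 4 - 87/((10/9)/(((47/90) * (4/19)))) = 91/475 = 0.19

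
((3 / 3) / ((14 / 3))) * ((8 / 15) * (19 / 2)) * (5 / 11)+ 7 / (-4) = -387 / 308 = -1.26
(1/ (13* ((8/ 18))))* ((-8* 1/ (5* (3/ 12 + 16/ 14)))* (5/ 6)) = -28/ 169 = -0.17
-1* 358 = -358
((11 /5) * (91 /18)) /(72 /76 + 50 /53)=144001 /24480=5.88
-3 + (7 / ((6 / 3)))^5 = 16711 / 32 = 522.22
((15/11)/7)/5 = 3/77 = 0.04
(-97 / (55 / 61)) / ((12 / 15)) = -5917 / 44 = -134.48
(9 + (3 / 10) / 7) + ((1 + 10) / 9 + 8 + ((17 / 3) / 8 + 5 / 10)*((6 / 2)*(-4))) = 1186 / 315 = 3.77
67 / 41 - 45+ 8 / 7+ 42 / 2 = -21.22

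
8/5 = 1.60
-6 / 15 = -2 / 5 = -0.40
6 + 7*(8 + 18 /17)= 1180 /17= 69.41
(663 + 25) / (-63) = -688 / 63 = -10.92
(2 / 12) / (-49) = -1 / 294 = -0.00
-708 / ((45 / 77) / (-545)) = 1980748 / 3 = 660249.33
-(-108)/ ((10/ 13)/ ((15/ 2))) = 1053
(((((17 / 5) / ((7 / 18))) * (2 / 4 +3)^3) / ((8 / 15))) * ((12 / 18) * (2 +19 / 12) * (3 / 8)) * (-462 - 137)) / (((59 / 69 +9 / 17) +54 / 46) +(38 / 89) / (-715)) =-14413745493942795 / 97753119232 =-147450.49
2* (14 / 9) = 28 / 9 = 3.11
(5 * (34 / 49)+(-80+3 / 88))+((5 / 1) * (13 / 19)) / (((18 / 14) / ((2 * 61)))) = 182954257 / 737352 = 248.12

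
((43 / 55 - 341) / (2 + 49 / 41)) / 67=-767192 / 482735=-1.59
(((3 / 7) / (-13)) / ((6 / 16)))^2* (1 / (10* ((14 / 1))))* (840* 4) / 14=768 / 57967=0.01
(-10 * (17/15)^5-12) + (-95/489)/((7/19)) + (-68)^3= -54493135724299/173289375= -314463.23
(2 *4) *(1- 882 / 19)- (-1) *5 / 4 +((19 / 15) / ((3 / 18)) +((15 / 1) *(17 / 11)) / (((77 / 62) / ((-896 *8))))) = -6168287957 / 45980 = -134151.54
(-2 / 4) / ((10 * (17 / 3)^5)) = -243 / 28397140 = -0.00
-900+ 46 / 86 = -38677 / 43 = -899.47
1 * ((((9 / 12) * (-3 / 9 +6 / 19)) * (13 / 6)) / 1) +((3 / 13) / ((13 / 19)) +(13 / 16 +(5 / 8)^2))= 932101 / 616512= 1.51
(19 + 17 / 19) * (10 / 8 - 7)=-4347 / 38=-114.39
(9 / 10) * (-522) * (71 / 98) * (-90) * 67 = 100567737 / 49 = 2052402.80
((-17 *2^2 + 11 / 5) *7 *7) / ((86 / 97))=-1563737 / 430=-3636.60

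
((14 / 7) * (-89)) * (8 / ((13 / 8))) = -11392 / 13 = -876.31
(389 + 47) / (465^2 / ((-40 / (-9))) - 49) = 3488 / 388813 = 0.01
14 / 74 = 7 / 37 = 0.19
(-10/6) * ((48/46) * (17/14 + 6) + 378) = -103450/161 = -642.55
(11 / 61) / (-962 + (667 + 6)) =-11 / 17629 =-0.00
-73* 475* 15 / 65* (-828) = 86132700 / 13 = 6625592.31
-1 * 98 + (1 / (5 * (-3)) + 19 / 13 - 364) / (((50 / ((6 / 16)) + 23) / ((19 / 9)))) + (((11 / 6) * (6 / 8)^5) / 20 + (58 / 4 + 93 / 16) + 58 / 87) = -184068544061 / 2247598080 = -81.90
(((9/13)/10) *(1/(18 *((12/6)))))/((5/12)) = 3/650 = 0.00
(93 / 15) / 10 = 31 / 50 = 0.62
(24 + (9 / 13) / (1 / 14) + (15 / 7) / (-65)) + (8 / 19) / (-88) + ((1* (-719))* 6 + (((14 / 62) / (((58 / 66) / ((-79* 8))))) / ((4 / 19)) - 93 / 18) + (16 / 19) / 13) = -518771276431 / 102588486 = -5056.82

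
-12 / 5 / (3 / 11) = -44 / 5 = -8.80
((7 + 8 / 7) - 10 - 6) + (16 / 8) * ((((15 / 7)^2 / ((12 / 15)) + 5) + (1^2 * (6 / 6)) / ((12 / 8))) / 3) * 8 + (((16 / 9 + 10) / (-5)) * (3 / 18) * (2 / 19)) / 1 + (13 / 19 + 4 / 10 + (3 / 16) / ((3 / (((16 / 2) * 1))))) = 54.52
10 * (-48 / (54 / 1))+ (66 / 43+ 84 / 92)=-57331 / 8901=-6.44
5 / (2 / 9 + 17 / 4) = 180 / 161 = 1.12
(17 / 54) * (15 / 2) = 85 / 36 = 2.36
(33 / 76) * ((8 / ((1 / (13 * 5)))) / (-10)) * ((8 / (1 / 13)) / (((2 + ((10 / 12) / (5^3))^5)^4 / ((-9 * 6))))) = 80114213305386199951171875000000000000000000000000 / 10108780459708378157229192025781261542500000019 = 7925.21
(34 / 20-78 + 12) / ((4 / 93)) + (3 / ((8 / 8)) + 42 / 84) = -1491.48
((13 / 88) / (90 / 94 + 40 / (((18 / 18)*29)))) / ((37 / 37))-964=-20782477 / 21560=-963.94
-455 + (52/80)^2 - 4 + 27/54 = -183231/400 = -458.08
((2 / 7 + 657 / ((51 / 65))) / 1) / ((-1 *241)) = -99679 / 28679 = -3.48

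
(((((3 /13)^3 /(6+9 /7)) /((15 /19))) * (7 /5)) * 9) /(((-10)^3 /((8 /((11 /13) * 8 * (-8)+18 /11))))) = 276507 /67425718750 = 0.00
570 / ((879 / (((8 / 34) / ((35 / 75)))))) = 11400 / 34867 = 0.33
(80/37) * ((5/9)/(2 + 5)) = 400/2331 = 0.17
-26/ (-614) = 13/ 307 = 0.04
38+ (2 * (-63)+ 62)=-26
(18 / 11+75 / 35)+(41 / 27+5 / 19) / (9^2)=12162301 / 3199581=3.80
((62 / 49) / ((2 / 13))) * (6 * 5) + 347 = 29093 / 49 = 593.73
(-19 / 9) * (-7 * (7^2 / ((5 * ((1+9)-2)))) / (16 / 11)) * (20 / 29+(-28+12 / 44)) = -3747275 / 11136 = -336.50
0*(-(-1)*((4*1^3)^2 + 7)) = 0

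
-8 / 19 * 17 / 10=-68 / 95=-0.72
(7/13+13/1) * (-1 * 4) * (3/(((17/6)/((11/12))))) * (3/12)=-2904/221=-13.14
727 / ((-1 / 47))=-34169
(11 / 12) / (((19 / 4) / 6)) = 22 / 19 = 1.16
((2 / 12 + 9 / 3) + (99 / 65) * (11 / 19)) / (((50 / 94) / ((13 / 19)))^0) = 29999 / 7410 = 4.05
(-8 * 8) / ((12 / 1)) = -16 / 3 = -5.33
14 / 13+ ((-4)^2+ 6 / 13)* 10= 2154 / 13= 165.69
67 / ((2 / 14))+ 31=500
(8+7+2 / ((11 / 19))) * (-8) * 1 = -1624 / 11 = -147.64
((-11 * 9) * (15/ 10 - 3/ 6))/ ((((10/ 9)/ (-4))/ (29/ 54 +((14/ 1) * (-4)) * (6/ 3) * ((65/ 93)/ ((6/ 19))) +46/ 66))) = -13625511/ 155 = -87906.52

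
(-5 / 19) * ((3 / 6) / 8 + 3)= -245 / 304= -0.81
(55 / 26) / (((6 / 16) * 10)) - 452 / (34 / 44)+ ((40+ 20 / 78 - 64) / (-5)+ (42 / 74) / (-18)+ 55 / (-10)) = -585.16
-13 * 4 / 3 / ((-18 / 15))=130 / 9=14.44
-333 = -333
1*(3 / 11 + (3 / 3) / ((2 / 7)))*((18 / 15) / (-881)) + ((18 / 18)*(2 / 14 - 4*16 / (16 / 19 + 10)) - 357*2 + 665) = -1913279839 / 34936055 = -54.77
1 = 1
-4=-4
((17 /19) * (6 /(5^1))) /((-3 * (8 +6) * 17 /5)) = -1 /133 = -0.01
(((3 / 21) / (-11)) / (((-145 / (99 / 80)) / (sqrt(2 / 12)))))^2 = 27 / 13186880000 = 0.00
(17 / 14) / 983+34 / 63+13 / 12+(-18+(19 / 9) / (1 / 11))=80761 / 11796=6.85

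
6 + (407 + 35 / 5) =420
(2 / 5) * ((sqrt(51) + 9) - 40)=-62 / 5 + 2 * sqrt(51) / 5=-9.54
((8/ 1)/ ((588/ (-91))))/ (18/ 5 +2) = -65/ 294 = -0.22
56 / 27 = 2.07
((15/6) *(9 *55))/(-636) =-825/424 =-1.95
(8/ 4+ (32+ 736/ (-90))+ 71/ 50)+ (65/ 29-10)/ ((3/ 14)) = -116989/ 13050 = -8.96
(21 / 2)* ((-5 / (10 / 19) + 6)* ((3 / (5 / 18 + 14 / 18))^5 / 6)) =-2812385772 / 2476099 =-1135.81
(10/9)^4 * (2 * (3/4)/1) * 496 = 1133.97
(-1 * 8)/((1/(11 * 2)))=-176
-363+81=-282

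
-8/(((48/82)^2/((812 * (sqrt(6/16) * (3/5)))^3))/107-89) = 216671653182096000 * sqrt(6)/4357781959256010897859672051843 + 391710737910652664976151015896/4357781959256010897859672051843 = 0.09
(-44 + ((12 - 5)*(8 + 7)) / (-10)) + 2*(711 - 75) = 2435 / 2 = 1217.50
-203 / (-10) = 203 / 10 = 20.30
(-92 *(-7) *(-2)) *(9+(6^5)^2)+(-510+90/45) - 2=-77880446790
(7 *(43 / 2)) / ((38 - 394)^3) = -301 / 90236032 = -0.00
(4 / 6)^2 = 4 / 9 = 0.44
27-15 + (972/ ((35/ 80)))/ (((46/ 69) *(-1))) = -23244/ 7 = -3320.57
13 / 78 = 1 / 6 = 0.17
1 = 1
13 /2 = 6.50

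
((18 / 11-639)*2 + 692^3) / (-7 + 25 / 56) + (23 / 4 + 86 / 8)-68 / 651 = -265771353590513 / 5256174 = -50563652.11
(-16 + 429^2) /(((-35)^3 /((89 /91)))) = -655129 /156065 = -4.20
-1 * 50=-50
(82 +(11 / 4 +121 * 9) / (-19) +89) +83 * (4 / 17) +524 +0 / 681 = 848933 / 1292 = 657.07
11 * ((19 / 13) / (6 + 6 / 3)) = 209 / 104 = 2.01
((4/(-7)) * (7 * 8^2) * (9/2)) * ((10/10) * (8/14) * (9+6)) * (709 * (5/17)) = -245030400/119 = -2059078.99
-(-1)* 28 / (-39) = -28 / 39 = -0.72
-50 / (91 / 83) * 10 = -41500 / 91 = -456.04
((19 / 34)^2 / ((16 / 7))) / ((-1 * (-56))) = 361 / 147968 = 0.00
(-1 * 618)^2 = 381924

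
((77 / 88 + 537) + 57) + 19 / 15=71537 / 120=596.14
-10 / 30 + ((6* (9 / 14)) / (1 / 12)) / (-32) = -299 / 168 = -1.78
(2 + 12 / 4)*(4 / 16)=5 / 4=1.25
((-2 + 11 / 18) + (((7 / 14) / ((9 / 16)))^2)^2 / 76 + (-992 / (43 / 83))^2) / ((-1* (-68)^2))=-1690180161601205 / 2131613052768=-792.91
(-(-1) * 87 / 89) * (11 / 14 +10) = 13137 / 1246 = 10.54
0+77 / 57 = 77 / 57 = 1.35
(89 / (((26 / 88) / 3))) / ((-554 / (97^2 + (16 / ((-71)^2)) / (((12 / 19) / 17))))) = -278610866842 / 18152641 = -15348.23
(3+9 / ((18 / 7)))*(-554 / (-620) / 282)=3601 / 174840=0.02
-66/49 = -1.35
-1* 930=-930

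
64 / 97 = 0.66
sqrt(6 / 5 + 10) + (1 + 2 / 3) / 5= 1 / 3 + 2* sqrt(70) / 5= 3.68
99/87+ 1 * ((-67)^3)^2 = 2623293082934/29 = 90458382170.14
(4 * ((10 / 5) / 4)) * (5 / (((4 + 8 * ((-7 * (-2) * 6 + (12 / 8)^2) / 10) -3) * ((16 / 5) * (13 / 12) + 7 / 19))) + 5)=10.04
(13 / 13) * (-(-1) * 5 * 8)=40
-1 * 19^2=-361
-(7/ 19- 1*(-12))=-235/ 19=-12.37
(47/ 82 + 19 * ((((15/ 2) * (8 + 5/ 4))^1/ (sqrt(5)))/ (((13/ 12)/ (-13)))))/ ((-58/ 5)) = -235/ 4756 + 31635 * sqrt(5)/ 116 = 609.76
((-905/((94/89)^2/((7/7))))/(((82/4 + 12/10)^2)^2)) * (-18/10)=32258272500/4898178991489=0.01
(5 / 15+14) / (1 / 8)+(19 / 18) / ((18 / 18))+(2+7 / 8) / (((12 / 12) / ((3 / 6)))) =16871 / 144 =117.16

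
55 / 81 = 0.68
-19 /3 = -6.33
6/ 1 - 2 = 4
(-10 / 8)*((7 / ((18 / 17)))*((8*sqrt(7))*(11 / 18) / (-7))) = 935*sqrt(7) / 162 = 15.27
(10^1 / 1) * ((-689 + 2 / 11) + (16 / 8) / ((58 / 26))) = -2194470 / 319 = -6879.22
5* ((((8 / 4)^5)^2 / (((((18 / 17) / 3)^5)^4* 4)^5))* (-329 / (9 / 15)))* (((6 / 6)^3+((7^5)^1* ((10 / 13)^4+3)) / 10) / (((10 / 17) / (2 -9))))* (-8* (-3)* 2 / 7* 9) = 9975600896345417969165350653811416709578287758123994480025556090054699083115801749379638714874782993577228997222774978720351517165125063 / 518317589049597920806321408897258039232260042078279557948379956429977996048203776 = 19246116873318861244844380000000000000000000000000000000.00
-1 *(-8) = 8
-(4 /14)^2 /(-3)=4 /147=0.03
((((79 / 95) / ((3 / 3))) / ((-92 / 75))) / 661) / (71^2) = -1185 / 5824512548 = -0.00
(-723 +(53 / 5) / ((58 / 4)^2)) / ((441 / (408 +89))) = -814.75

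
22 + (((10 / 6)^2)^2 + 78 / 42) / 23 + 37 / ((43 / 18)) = 37.90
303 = 303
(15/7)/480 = 0.00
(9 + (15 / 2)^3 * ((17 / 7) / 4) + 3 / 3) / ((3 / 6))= 59615 / 112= 532.28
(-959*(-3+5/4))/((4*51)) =6713/816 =8.23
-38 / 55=-0.69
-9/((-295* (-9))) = -1/295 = -0.00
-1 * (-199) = 199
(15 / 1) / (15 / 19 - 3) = -95 / 14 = -6.79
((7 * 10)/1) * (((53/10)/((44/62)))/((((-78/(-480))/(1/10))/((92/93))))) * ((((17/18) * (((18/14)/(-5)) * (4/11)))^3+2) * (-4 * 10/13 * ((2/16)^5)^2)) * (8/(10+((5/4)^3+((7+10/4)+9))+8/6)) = -69540260087/151539848082022400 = -0.00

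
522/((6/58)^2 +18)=48778/1683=28.98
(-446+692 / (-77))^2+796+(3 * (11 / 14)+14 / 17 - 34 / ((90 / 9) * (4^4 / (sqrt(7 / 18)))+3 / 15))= 123544720361659126767 / 594501302908898 - 6528000 * sqrt(14) / 2949119993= 207812.35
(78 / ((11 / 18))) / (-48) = -117 / 44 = -2.66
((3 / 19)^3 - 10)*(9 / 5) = -17.99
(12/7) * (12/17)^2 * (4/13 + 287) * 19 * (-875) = -4079968.06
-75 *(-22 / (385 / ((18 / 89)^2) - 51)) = 0.18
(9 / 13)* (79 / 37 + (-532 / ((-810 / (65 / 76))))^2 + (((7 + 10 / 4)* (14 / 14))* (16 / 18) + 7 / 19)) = 207807031 / 26649324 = 7.80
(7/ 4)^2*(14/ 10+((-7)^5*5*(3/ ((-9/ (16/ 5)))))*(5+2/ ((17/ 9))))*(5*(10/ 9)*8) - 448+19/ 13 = 441088103350/ 5967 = 73921250.77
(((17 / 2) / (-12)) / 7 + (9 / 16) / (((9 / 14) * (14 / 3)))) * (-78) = -377 / 56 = -6.73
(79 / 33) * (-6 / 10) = -79 / 55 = -1.44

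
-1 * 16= -16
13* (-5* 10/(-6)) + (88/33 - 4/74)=4105/37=110.95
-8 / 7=-1.14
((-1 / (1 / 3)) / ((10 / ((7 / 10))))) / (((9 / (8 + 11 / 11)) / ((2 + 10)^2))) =-756 / 25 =-30.24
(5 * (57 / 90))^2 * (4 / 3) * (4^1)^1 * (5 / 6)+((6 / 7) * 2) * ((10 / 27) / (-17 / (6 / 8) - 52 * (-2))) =1541740 / 34587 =44.58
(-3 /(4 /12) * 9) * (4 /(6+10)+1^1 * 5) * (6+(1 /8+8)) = -192213 /32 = -6006.66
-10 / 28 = -5 / 14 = -0.36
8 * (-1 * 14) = -112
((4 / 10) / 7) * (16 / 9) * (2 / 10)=0.02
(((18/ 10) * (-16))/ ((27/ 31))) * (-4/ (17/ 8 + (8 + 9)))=15872/ 2295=6.92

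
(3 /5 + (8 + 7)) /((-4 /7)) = -273 /10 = -27.30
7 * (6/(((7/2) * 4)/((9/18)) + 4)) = 21/16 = 1.31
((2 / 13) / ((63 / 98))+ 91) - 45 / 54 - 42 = 11327 / 234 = 48.41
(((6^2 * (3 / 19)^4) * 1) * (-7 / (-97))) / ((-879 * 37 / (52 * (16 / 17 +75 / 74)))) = -435006936 / 86199774150493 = -0.00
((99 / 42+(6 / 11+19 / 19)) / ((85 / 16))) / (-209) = -4808 / 1367905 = -0.00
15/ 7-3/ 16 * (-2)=141/ 56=2.52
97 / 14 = 6.93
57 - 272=-215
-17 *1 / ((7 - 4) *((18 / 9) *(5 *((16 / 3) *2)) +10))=-17 / 350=-0.05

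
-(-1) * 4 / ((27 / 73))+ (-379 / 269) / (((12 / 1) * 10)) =3138509 / 290520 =10.80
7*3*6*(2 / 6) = 42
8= 8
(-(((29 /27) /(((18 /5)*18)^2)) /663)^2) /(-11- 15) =525625 /91813802437883275776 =0.00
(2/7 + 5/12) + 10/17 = 1843/1428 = 1.29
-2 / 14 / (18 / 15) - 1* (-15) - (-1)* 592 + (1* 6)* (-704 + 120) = -121679 / 42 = -2897.12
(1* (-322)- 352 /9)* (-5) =16250 /9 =1805.56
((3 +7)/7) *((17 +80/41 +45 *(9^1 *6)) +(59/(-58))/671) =19538186035/5584733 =3498.50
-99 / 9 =-11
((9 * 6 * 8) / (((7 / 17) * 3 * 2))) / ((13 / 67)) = 82008 / 91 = 901.19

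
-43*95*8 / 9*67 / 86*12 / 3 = -101840 / 9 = -11315.56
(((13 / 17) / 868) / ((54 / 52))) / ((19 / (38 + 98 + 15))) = 25519 / 3784914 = 0.01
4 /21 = 0.19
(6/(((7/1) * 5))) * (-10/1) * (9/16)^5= -177147/1835008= -0.10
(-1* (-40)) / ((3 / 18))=240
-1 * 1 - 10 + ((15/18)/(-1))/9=-599/54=-11.09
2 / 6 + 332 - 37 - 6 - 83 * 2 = 370 / 3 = 123.33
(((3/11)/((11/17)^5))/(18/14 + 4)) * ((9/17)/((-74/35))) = -552491415/4850534018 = -0.11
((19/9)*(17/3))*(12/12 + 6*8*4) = 62339/27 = 2308.85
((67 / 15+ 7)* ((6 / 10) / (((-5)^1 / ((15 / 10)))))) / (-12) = 43 / 250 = 0.17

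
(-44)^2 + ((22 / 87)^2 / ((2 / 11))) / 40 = 293073011 / 151380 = 1936.01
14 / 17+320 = 5454 / 17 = 320.82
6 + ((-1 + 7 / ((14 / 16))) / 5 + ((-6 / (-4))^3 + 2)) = 511 / 40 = 12.78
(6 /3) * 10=20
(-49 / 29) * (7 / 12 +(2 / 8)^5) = -87955 / 89088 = -0.99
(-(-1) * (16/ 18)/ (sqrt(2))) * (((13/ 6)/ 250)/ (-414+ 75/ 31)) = -403 * sqrt(2)/ 43061625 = -0.00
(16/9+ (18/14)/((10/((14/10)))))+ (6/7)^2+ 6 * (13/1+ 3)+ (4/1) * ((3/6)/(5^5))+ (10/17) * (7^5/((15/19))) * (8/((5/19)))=17842565769113/46856250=380793.72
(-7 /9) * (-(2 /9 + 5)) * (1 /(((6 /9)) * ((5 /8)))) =1316 /135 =9.75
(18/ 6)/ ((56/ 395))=21.16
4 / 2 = 2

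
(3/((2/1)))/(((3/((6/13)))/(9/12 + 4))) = 57/52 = 1.10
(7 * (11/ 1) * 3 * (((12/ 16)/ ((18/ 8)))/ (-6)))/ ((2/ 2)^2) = -77/ 6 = -12.83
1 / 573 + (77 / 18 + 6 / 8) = 34583 / 6876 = 5.03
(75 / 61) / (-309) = -25 / 6283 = -0.00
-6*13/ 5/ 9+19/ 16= -131/ 240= -0.55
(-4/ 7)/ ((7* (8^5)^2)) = -1/ 13153337344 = -0.00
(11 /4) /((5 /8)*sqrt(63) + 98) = 2464 /87583 - 330*sqrt(7) /613081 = 0.03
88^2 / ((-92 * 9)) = -1936 / 207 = -9.35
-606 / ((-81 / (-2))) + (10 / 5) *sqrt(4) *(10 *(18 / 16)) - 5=676 / 27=25.04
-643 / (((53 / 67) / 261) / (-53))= 11244141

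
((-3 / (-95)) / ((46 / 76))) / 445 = 0.00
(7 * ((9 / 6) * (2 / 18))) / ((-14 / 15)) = -5 / 4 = -1.25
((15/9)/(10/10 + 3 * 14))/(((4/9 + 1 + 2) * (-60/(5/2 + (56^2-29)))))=-6219/10664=-0.58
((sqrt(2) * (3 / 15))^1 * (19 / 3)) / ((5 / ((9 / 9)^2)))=19 * sqrt(2) / 75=0.36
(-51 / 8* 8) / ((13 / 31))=-1581 / 13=-121.62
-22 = -22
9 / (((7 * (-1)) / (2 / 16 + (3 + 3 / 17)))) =-4041 / 952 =-4.24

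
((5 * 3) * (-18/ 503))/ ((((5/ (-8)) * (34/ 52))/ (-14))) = -157248/ 8551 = -18.39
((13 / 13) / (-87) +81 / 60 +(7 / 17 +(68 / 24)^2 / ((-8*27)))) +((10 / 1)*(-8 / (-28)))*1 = 613212433 / 134174880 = 4.57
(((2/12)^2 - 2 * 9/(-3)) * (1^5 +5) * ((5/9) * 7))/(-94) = -7595/5076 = -1.50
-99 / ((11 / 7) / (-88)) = 5544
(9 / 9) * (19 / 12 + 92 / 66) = 131 / 44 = 2.98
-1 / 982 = -0.00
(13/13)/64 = 1/64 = 0.02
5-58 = -53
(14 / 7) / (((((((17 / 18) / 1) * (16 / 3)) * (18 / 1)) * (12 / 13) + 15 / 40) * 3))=208 / 26229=0.01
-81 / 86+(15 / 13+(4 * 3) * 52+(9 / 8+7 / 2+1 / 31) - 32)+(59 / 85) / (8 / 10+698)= 2457453101367 / 4117231768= 596.87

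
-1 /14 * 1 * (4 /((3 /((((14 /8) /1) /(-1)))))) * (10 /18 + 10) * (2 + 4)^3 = 380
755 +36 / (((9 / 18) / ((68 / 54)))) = 2537 / 3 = 845.67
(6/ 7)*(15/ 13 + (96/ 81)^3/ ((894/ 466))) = 462457574/ 266881797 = 1.73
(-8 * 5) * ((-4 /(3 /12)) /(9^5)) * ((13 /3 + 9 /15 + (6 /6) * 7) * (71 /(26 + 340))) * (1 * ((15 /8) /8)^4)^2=0.00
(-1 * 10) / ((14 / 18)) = -90 / 7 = -12.86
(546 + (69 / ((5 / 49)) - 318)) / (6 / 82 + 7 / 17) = 3151137 / 1690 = 1864.58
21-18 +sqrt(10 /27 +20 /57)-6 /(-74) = sqrt(21090) /171 +114 /37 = 3.93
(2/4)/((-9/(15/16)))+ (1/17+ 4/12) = 185/544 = 0.34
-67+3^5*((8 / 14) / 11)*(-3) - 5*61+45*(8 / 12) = -379.87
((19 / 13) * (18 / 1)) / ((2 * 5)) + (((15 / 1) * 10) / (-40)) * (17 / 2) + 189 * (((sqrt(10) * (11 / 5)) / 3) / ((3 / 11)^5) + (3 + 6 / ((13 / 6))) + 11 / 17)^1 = 291666.21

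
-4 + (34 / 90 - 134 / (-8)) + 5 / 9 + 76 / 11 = 13591 / 660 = 20.59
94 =94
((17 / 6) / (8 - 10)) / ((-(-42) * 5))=-17 / 2520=-0.01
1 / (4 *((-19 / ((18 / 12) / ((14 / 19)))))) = -3 / 112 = -0.03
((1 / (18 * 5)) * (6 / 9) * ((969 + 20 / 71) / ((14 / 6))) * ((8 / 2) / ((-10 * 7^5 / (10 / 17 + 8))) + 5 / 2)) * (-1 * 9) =-491532206229 / 7100117150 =-69.23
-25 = -25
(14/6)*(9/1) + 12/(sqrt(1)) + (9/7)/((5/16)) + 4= 1439/35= 41.11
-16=-16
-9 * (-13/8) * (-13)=-1521/8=-190.12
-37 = -37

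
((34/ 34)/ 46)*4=2/ 23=0.09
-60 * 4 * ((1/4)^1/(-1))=60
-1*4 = -4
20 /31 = 0.65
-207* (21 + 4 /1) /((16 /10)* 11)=-294.03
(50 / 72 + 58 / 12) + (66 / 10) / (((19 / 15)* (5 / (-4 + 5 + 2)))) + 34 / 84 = 216869 / 23940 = 9.06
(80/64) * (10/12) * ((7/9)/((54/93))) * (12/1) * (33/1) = 59675/108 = 552.55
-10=-10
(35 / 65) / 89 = 7 / 1157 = 0.01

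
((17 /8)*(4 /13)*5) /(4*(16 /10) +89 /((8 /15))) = 1700 /90103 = 0.02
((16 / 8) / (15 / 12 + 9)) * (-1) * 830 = -6640 / 41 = -161.95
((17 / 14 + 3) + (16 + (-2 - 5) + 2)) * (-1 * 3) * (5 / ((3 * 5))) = -213 / 14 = -15.21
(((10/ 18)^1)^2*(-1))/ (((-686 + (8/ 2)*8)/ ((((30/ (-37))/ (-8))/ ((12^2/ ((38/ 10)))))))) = 475/ 376327296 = 0.00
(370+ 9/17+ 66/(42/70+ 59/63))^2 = 23914457449/139876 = 170968.98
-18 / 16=-9 / 8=-1.12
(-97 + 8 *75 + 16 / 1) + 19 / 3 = 1576 / 3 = 525.33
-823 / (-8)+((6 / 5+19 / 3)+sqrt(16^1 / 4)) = 112.41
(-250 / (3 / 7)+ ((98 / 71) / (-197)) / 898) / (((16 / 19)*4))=-208815422543 / 1205791296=-173.18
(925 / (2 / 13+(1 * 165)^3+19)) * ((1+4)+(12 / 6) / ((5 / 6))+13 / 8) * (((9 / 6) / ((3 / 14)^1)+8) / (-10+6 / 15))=-21705125 / 7474927872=-0.00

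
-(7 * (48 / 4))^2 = -7056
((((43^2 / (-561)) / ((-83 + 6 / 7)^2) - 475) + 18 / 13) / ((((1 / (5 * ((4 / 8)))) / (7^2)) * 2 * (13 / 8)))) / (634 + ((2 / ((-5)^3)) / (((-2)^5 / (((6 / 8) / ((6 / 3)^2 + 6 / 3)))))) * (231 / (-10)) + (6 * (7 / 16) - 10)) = -143253155612062720 / 5028424544295009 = -28.49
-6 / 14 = -3 / 7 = -0.43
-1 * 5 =-5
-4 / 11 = -0.36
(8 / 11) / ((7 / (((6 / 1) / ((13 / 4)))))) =192 / 1001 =0.19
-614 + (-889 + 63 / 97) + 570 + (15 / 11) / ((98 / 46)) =-48712617 / 52283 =-931.71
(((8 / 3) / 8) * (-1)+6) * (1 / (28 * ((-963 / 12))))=-17 / 6741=-0.00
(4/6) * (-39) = -26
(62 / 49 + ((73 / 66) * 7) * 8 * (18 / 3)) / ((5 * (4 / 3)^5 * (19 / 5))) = 24420771 / 5243392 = 4.66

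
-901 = -901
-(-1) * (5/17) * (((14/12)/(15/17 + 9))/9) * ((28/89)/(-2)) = -35/57672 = -0.00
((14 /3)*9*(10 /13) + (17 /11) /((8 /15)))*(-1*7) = -281925 /1144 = -246.44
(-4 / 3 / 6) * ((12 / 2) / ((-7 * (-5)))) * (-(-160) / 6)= -64 / 63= -1.02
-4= -4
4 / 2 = 2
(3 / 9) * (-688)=-688 / 3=-229.33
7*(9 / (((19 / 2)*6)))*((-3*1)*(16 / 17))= -1008 / 323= -3.12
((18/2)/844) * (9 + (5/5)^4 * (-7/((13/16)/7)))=-6003/10972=-0.55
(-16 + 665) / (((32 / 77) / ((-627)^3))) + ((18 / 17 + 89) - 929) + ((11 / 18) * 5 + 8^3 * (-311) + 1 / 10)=-9423227153366027 / 24480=-384935749729.00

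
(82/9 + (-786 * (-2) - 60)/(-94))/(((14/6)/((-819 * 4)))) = 460200/47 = 9791.49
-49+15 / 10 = -47.50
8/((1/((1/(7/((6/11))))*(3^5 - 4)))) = 11472/77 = 148.99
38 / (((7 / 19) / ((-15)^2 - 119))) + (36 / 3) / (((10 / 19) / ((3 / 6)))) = 383059 / 35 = 10944.54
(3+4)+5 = 12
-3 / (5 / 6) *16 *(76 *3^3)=-590976 / 5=-118195.20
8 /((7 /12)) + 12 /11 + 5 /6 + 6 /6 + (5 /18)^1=11723 /693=16.92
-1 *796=-796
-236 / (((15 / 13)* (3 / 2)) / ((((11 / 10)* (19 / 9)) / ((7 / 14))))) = -633.30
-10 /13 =-0.77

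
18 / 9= 2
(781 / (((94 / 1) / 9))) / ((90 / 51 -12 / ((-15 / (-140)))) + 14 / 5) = -199155 / 286136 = -0.70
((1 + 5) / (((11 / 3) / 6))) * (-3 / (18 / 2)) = -36 / 11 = -3.27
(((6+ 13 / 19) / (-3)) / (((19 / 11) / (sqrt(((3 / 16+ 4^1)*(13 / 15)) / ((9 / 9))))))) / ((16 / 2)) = -1397*sqrt(13065) / 519840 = -0.31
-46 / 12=-23 / 6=-3.83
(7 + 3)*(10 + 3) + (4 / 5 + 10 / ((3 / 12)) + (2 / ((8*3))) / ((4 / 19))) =41087 / 240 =171.20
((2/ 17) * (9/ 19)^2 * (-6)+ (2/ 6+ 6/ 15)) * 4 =211708/ 92055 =2.30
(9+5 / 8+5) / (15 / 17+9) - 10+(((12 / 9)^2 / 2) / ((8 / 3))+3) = -6971 / 1344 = -5.19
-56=-56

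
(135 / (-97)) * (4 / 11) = -540 / 1067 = -0.51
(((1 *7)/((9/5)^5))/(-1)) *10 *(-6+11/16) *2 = 9296875/236196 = 39.36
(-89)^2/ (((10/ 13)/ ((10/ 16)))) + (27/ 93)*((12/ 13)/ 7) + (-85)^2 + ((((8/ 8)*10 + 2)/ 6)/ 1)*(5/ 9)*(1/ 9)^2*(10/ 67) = 30116410805323/ 2204577648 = 13660.85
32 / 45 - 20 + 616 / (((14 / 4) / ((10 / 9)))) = 2644 / 15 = 176.27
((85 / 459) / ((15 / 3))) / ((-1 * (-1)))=1 / 27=0.04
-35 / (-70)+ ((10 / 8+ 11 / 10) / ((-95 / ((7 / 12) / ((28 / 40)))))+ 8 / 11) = 30263 / 25080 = 1.21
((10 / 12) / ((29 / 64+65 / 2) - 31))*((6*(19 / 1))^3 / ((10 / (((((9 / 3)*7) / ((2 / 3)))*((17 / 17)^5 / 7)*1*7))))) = 248899392 / 125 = 1991195.14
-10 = -10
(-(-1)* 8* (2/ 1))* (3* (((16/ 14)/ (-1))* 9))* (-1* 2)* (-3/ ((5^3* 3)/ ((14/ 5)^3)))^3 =-20401307910144/ 3814697265625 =-5.35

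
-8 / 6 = -4 / 3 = -1.33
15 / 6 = 2.50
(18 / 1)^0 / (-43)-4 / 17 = -189 / 731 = -0.26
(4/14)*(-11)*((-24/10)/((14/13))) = 1716/245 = 7.00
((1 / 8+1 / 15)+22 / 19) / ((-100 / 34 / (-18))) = 156927 / 19000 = 8.26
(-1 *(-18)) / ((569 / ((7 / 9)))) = 14 / 569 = 0.02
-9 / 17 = -0.53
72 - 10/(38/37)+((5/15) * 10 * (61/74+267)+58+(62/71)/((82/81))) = 6224472539/6139299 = 1013.87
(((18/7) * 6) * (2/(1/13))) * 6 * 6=101088/7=14441.14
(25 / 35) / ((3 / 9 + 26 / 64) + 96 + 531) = 480 / 421841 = 0.00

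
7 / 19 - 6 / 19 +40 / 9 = 769 / 171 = 4.50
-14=-14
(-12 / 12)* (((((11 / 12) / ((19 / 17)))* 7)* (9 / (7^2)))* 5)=-2805 / 532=-5.27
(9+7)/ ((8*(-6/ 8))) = -2.67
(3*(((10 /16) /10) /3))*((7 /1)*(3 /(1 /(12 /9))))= 7 /4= 1.75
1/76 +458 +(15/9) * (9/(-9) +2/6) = 312521/684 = 456.90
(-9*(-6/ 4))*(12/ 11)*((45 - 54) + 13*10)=1782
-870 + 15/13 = -11295/13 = -868.85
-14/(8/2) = -7/2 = -3.50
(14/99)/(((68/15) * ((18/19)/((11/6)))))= 665/11016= 0.06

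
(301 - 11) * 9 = 2610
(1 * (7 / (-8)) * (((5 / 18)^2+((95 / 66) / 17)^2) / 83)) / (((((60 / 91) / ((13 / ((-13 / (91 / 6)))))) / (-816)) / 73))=-404307362095 / 331901064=-1218.16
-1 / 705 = -0.00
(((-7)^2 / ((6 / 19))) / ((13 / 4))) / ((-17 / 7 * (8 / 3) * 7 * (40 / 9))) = -8379 / 35360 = -0.24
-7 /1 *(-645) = 4515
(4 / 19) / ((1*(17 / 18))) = 72 / 323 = 0.22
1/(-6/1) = -1/6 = -0.17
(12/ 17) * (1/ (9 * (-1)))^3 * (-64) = 256/ 4131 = 0.06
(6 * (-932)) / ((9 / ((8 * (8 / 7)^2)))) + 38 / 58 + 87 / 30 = -6488.74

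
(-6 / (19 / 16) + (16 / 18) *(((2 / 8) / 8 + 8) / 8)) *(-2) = 22765 / 2736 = 8.32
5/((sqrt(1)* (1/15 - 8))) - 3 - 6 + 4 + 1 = -551/119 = -4.63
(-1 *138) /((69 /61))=-122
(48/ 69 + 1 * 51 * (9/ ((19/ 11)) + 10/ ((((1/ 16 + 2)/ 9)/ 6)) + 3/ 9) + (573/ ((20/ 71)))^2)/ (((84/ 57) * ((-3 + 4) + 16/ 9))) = 71840848505607/ 70840000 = 1014128.30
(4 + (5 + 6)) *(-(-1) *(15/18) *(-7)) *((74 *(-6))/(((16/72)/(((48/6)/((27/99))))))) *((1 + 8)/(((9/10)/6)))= 307692000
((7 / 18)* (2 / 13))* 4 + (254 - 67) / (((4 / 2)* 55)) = 2269 / 1170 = 1.94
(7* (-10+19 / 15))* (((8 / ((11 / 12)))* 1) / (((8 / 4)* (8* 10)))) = -3.33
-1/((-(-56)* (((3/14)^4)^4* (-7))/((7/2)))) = 451742002.48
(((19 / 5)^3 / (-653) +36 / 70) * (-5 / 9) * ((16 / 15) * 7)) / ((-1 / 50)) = 7866784 / 88155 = 89.24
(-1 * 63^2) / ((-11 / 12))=47628 / 11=4329.82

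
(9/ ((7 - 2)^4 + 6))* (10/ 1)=90/ 631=0.14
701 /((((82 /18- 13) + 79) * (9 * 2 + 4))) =6309 /13970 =0.45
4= 4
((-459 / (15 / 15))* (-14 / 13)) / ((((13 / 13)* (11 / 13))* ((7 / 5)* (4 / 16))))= 18360 / 11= 1669.09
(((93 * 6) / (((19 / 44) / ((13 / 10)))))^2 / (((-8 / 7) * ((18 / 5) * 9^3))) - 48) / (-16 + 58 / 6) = 144578263 / 925965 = 156.14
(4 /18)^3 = 0.01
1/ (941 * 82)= 1/ 77162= 0.00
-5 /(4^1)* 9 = -45 /4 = -11.25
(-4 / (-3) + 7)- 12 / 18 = 23 / 3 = 7.67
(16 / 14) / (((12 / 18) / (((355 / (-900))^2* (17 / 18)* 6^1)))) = 85697 / 56700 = 1.51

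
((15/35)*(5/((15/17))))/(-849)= -17/5943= -0.00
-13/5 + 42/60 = -19/10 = -1.90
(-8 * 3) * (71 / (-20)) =426 / 5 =85.20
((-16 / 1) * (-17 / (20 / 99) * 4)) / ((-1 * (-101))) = 26928 / 505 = 53.32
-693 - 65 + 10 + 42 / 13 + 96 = -8434 / 13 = -648.77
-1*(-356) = 356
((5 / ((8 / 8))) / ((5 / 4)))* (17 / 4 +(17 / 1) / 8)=25.50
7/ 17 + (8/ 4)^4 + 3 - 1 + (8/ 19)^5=775576043/ 42093683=18.42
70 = 70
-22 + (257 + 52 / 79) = 18617 / 79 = 235.66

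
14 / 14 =1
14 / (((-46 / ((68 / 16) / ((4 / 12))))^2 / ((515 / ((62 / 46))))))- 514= -2350819 / 22816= -103.03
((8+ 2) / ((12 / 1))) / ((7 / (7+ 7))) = 5 / 3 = 1.67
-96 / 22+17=139 / 11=12.64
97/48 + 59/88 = 1421/528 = 2.69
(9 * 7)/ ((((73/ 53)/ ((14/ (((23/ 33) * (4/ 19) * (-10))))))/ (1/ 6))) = -4884957/ 67160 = -72.74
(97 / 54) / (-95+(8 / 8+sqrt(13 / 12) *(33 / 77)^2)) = -43784636 / 2291236011 -4753 *sqrt(39) / 763745337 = -0.02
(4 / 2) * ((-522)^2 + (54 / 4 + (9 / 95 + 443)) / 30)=1553245553 / 2850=544998.44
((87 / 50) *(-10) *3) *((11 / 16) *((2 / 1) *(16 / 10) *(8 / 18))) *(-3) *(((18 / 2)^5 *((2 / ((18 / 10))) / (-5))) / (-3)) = 16743672 / 25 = 669746.88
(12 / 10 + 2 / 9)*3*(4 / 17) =256 / 255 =1.00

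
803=803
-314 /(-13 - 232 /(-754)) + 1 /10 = 8197 /330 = 24.84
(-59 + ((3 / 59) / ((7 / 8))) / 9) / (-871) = 73093 / 1079169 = 0.07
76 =76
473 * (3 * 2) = 2838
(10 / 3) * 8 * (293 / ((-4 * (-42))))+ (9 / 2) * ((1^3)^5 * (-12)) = -472 / 63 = -7.49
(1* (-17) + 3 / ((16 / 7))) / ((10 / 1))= -251 / 160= -1.57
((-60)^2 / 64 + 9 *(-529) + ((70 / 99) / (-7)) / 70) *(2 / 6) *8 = -26083142 / 2079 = -12546.00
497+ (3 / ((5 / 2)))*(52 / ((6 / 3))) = 2641 / 5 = 528.20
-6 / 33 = -2 / 11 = -0.18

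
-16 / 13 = -1.23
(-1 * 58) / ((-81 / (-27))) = -58 / 3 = -19.33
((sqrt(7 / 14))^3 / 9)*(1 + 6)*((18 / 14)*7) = 7*sqrt(2) / 4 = 2.47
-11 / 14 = -0.79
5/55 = 1/11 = 0.09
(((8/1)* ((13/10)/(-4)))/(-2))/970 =13/9700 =0.00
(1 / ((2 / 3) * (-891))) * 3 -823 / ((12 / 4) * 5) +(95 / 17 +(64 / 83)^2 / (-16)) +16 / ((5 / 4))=-4234271593 / 115941870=-36.52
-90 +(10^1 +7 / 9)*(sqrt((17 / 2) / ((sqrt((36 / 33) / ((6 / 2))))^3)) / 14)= -90 +97*11^(3 / 4)*sqrt(17) / 504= -85.21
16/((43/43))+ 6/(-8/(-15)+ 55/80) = 20.91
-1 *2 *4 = -8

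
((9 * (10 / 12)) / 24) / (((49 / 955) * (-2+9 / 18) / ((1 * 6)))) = -4775 / 196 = -24.36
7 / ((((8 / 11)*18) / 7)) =539 / 144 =3.74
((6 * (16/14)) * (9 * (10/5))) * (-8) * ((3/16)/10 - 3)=103032/35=2943.77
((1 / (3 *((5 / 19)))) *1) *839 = 1062.73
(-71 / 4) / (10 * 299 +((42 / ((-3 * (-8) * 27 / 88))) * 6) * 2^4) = -639 / 127352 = -0.01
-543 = -543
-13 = -13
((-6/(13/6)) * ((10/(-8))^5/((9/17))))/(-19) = -53125/63232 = -0.84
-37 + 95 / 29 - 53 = -2515 / 29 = -86.72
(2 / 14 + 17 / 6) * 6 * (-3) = -375 / 7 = -53.57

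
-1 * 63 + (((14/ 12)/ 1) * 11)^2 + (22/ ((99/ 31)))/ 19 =23269/ 228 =102.06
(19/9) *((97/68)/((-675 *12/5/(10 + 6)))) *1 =-1843/61965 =-0.03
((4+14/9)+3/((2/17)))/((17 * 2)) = 559/612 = 0.91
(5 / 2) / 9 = 5 / 18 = 0.28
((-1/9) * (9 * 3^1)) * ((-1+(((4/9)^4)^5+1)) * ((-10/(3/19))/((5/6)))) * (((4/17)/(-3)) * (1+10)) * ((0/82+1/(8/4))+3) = -12868684091490304/206680312803967789617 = -0.00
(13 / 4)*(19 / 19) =3.25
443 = 443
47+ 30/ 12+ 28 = 155/ 2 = 77.50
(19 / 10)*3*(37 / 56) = 2109 / 560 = 3.77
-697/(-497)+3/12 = 3285/1988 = 1.65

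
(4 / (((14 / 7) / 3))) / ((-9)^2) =0.07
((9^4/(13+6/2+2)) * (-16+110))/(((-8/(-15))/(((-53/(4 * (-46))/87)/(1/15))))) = 136195425/42688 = 3190.49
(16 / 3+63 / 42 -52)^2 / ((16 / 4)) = 73441 / 144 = 510.01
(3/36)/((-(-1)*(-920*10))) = -1/110400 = -0.00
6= 6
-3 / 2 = -1.50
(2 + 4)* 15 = 90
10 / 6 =5 / 3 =1.67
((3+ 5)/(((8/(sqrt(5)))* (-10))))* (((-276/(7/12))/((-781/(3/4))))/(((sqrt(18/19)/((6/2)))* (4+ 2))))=-207* sqrt(190)/54670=-0.05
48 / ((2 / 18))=432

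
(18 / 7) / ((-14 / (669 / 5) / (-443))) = 2667303 / 245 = 10886.95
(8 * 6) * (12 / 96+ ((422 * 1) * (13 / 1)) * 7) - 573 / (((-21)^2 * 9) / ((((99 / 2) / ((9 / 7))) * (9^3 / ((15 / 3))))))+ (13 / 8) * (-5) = 515895377 / 280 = 1842483.49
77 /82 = 0.94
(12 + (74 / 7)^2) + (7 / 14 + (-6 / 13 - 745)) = -791417 / 1274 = -621.21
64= 64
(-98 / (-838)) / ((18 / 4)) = 0.03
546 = 546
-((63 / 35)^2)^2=-6561 / 625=-10.50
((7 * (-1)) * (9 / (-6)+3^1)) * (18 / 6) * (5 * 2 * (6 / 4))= -945 / 2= -472.50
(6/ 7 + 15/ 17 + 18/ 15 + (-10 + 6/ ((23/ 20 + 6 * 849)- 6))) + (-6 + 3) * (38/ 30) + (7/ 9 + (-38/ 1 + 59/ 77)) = -25789115434/ 545047965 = -47.32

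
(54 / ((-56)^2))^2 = 729 / 2458624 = 0.00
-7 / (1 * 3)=-7 / 3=-2.33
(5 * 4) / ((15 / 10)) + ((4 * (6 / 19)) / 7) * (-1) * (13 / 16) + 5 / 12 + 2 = 8301 / 532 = 15.60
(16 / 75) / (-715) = -16 / 53625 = -0.00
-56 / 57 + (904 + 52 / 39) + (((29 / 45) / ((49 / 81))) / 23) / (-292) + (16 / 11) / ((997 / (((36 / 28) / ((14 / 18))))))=930202531590421 / 1028583304980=904.35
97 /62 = 1.56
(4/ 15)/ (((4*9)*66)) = 1/ 8910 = 0.00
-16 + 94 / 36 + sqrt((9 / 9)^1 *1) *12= -25 / 18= -1.39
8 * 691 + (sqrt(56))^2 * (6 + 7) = 6256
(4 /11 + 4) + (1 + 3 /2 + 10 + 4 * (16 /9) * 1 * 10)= 17419 /198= 87.97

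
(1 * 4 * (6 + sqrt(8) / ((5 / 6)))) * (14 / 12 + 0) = 43.84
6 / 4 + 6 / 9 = 13 / 6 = 2.17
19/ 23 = 0.83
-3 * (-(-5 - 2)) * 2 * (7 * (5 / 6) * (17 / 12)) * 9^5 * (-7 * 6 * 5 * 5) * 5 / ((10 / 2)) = 43039339875 / 2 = 21519669937.50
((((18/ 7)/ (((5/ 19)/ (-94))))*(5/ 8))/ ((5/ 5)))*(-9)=72333/ 14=5166.64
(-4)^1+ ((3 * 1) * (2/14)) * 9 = -1/7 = -0.14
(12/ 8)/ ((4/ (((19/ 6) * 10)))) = 95/ 8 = 11.88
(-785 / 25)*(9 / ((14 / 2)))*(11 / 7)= -63.44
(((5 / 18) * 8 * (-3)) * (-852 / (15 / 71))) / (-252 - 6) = -40328 / 387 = -104.21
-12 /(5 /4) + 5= -23 /5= -4.60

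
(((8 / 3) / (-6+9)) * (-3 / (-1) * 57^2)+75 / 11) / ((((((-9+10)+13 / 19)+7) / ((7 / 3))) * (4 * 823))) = 4228469 / 5974980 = 0.71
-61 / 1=-61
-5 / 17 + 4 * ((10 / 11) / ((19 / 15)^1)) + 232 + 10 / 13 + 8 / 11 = 10903985 / 46189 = 236.07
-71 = -71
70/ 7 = 10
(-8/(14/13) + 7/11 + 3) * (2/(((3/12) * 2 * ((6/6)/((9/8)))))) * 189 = -35478/11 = -3225.27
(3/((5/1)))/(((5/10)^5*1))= 96/5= 19.20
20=20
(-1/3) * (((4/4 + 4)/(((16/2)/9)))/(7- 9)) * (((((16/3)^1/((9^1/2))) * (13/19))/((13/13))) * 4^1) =520/171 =3.04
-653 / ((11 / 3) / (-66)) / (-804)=-1959 / 134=-14.62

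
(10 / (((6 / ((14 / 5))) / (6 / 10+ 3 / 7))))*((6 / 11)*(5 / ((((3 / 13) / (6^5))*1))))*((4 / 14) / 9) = 1078272 / 77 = 14003.53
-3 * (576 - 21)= -1665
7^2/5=49/5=9.80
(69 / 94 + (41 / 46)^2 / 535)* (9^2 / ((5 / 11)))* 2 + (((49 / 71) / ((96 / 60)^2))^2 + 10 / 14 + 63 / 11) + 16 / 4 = 28831025997644551577 / 105741310109388800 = 272.66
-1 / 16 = -0.06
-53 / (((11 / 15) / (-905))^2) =-80717959.71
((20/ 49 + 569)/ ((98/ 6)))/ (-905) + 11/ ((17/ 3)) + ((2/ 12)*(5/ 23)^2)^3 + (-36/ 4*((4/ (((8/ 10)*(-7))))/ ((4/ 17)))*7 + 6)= 235232069852211627151/ 1181164614679065240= 199.15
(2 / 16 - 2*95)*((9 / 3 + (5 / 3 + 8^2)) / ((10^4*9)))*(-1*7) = 1095199 / 1080000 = 1.01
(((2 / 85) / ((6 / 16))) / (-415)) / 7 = -16 / 740775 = -0.00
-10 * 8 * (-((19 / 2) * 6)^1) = 4560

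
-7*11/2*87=-6699/2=-3349.50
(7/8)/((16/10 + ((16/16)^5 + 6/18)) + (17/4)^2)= 210/5039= 0.04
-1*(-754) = 754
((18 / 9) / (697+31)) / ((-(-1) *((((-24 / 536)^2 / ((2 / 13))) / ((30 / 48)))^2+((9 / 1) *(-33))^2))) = 503778025 / 16175343193554636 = 0.00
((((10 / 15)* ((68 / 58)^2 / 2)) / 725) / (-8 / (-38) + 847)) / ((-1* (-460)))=5491 / 3386086447125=0.00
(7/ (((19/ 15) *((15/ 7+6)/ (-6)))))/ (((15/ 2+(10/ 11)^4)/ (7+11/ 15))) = -332877776/ 86501015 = -3.85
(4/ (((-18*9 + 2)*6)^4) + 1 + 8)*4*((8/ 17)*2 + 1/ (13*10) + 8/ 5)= 10764830638085633/ 117315993600000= 91.76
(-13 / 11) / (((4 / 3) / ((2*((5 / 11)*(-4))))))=3.22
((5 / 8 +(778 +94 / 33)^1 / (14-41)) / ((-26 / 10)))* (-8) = -87.06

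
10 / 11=0.91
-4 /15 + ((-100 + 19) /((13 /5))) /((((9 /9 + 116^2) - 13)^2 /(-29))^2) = -1698702628618774867 /6370134857301246720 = -0.27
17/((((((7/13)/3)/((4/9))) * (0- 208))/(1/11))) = -17/924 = -0.02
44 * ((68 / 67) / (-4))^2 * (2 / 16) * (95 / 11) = 27455 / 8978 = 3.06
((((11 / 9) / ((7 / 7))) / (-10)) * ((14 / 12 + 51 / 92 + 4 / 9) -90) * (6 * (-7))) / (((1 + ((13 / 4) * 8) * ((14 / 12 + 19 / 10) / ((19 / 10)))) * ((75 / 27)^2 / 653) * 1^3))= -625310455077 / 704087500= -888.11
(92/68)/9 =0.15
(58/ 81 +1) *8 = 1112/ 81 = 13.73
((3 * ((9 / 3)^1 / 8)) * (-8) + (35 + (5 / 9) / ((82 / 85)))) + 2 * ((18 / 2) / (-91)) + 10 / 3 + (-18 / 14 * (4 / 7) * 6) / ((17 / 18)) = 25.04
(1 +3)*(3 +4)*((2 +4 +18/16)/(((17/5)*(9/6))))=665/17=39.12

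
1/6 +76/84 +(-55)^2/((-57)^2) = 91085/45486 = 2.00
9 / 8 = 1.12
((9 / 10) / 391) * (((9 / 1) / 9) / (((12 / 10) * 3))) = 0.00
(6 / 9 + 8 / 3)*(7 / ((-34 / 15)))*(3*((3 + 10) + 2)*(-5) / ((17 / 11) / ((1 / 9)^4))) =48125 / 210681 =0.23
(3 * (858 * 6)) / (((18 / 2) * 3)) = 572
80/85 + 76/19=84/17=4.94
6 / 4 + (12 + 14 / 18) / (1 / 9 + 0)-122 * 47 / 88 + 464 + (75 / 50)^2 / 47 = 266456 / 517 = 515.39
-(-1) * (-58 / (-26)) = 29 / 13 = 2.23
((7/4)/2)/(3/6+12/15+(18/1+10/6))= 105/2516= 0.04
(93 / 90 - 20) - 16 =-1049 / 30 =-34.97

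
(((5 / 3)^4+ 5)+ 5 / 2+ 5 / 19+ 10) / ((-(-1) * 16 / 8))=78425 / 6156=12.74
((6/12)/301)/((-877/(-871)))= 871/527954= 0.00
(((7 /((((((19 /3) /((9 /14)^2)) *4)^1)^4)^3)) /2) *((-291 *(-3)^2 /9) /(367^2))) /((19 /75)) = -925187029356593641699476004611825 /87267723864775218023516494553321055885769073491145916416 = -0.00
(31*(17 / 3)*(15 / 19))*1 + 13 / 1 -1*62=1704 / 19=89.68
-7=-7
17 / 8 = 2.12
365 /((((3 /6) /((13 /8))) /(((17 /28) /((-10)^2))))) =16133 /2240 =7.20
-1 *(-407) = 407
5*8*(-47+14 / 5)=-1768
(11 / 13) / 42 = 11 / 546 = 0.02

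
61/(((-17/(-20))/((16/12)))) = 4880/51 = 95.69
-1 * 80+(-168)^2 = 28144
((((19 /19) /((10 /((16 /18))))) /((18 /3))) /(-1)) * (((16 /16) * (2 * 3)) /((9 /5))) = -4 /81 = -0.05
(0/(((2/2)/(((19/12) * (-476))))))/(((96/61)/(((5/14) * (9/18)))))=0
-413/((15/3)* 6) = -413/30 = -13.77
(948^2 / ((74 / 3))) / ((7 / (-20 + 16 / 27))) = -26162272 / 259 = -101012.63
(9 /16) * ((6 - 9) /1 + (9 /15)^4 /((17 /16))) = -275211 /170000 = -1.62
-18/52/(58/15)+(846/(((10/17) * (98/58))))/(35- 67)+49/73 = -5613689299/215764640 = -26.02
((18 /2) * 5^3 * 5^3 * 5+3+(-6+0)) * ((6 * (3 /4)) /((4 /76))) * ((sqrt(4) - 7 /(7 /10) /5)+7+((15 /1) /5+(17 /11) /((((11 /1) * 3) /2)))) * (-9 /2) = -330402652776 /121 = -2730600436.17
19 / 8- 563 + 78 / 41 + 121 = -143573 / 328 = -437.72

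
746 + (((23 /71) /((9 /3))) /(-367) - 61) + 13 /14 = 685.93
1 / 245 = 0.00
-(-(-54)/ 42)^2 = -81/ 49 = -1.65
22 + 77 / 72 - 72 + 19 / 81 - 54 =-66547 / 648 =-102.70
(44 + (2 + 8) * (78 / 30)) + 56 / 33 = 2366 / 33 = 71.70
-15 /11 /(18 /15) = -1.14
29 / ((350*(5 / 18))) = 261 / 875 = 0.30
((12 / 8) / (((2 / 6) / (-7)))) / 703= -63 / 1406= -0.04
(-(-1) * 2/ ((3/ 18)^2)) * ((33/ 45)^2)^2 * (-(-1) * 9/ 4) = 29282/ 625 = 46.85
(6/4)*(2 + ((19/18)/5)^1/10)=1819/600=3.03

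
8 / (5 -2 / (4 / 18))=-2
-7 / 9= -0.78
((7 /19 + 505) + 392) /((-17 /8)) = -136400 /323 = -422.29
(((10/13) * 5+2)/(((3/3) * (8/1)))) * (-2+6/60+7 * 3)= 3629/260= 13.96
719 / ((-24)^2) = 719 / 576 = 1.25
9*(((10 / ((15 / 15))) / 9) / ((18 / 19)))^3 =857375 / 59049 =14.52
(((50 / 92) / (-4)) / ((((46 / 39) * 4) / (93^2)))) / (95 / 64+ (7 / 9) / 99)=-7513602525 / 45014197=-166.92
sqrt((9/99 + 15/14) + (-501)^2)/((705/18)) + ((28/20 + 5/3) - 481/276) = 14.12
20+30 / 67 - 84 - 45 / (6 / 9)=-17561 / 134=-131.05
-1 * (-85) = 85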